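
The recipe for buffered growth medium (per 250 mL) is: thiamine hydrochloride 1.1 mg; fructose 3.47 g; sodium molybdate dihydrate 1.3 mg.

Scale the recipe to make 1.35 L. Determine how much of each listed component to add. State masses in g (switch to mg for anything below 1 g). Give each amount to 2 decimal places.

Scale factor = 1350 mL / 250 mL = 5.4.
thiamine hydrochloride: 1.1 mg × (1350 mL / 250 mL) = 5.94 mg
fructose: 3.47 g × (1350 mL / 250 mL) = 18.74 g
sodium molybdate dihydrate: 1.3 mg × (1350 mL / 250 mL) = 7.02 mg

thiamine hydrochloride 5.94 mg; fructose 18.74 g; sodium molybdate dihydrate 7.02 mg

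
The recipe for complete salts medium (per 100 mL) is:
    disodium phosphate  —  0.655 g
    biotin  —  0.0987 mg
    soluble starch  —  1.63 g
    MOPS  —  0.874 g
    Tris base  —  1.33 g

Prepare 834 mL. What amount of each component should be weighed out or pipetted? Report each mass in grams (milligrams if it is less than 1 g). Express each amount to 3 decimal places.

disodium phosphate 5.463 g; biotin 0.823 mg; soluble starch 13.594 g; MOPS 7.289 g; Tris base 11.092 g

Ratio of target to recipe volume: 834 / 100 = 8.34.
disodium phosphate: 0.655 g × (834 mL / 100 mL) = 5.463 g
biotin: 0.0987 mg × (834 mL / 100 mL) = 0.823 mg
soluble starch: 1.63 g × (834 mL / 100 mL) = 13.594 g
MOPS: 0.874 g × (834 mL / 100 mL) = 7.289 g
Tris base: 1.33 g × (834 mL / 100 mL) = 11.092 g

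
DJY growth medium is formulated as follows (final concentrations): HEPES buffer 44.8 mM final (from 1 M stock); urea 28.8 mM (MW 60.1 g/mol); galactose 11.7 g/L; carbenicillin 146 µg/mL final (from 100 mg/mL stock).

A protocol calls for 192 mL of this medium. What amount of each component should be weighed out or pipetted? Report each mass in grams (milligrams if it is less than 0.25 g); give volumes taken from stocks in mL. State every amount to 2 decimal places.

Target volume = 192 mL = 0.192 L.
HEPES buffer: dilute stock: 44.8 mM × 192 mL ÷ 1000 mM = 8.60 mL
urea: 28.8 mmol/L × 60.1 g/mol × 0.192 L ÷ 1000 = 0.33 g
galactose: 11.7 g/L × 0.192 L = 2.25 g
carbenicillin: C1V1 = C2V2 → 146 µg/mL × 192 mL ÷ 100000 µg/mL = 0.28 mL

HEPES buffer 8.60 mL; urea 0.33 g; galactose 2.25 g; carbenicillin 0.28 mL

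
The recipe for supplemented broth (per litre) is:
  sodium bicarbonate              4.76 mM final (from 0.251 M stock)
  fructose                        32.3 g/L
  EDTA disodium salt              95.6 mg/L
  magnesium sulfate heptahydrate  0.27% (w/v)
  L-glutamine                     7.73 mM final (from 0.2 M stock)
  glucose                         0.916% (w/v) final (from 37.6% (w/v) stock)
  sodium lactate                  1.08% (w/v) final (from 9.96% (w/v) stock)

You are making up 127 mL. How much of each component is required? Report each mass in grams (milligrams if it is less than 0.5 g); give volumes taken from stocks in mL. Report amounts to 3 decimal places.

Target volume = 127 mL = 0.127 L.
sodium bicarbonate: C1V1 = C2V2 → 4.76 mM × 127 mL ÷ 251 mM = 2.408 mL
fructose: 32.3 g/L × 0.127 L = 4.102 g
EDTA disodium salt: 95.6 mg/L × 0.127 L = 12.141 mg
magnesium sulfate heptahydrate: 0.27 g per 100 mL × 127 mL ÷ 100 = 0.3429 g = 342.900 mg
L-glutamine: dilute stock: 7.73 mM × 127 mL ÷ 200 mM = 4.909 mL
glucose: V = C2·V2/C1 = 0.916% ÷ 37.6% × 127 mL = 3.094 mL
sodium lactate: dilute stock: 1.08% ÷ 9.96% × 127 mL = 13.771 mL

sodium bicarbonate 2.408 mL; fructose 4.102 g; EDTA disodium salt 12.141 mg; magnesium sulfate heptahydrate 342.900 mg; L-glutamine 4.909 mL; glucose 3.094 mL; sodium lactate 13.771 mL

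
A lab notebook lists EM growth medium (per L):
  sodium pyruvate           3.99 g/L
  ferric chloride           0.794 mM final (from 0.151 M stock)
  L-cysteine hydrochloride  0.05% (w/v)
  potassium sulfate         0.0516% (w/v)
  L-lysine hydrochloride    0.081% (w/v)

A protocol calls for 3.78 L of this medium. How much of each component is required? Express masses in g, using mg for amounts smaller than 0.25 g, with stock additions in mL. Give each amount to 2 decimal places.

Scale factor relative to 1 L: 3.78.
sodium pyruvate: 3.99 g/L × 3.78 L = 15.08 g
ferric chloride: dilute stock: 0.794 mM × 3780 mL ÷ 151 mM = 19.88 mL
L-cysteine hydrochloride: 0.05% w/v = 0.5 g/L → 0.5 × 3.78 L = 1.89 g
potassium sulfate: 0.0516% w/v = 0.516 g/L → 0.516 × 3.78 L = 1.95 g
L-lysine hydrochloride: 0.081 g per 100 mL × 3780 mL ÷ 100 = 3.06 g

sodium pyruvate 15.08 g; ferric chloride 19.88 mL; L-cysteine hydrochloride 1.89 g; potassium sulfate 1.95 g; L-lysine hydrochloride 3.06 g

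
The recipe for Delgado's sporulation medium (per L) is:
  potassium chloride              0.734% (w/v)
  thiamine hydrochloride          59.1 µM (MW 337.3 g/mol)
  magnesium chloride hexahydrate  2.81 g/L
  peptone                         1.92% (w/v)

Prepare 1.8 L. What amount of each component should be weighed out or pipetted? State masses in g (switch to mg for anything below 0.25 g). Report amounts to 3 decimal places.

Working volume: 1.8 L.
potassium chloride: 0.734% w/v = 7.34 g/L → 7.34 × 1.8 L = 13.212 g
thiamine hydrochloride: 59.1 µmol/L × 337.3 g/mol × 1.8 L ÷ 1000 = 35.882 mg
magnesium chloride hexahydrate: 2.81 g/L × 1.8 L = 5.058 g
peptone: 1.92% w/v = 19.2 g/L → 19.2 × 1.8 L = 34.560 g

potassium chloride 13.212 g; thiamine hydrochloride 35.882 mg; magnesium chloride hexahydrate 5.058 g; peptone 34.560 g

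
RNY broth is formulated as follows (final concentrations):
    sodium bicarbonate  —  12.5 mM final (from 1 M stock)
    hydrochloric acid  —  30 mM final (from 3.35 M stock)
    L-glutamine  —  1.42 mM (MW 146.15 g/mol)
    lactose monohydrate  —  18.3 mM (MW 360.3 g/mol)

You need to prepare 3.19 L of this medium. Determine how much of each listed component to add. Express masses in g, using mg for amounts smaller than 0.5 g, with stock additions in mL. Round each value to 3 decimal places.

Scale factor relative to 1 L: 3.19.
sodium bicarbonate: C1V1 = C2V2 → 12.5 mM × 3190 mL ÷ 1000 mM = 39.875 mL
hydrochloric acid: dilute stock: 30 mM × 3190 mL ÷ 3350 mM = 28.567 mL
L-glutamine: 1.42 mmol/L × 146.15 g/mol × 3.19 L ÷ 1000 = 0.662 g
lactose monohydrate: 18.3 mmol/L × 360.3 g/mol × 3.19 L ÷ 1000 = 21.033 g

sodium bicarbonate 39.875 mL; hydrochloric acid 28.567 mL; L-glutamine 0.662 g; lactose monohydrate 21.033 g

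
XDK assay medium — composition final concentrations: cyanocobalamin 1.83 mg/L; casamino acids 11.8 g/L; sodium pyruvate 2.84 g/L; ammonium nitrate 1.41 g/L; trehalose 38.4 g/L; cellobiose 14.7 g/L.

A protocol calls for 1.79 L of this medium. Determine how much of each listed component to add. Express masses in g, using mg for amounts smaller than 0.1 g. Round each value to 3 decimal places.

Working volume: 1.79 L.
cyanocobalamin: 1.83 mg/L × 1.79 L = 3.276 mg
casamino acids: 11.8 g/L × 1.79 L = 21.122 g
sodium pyruvate: 2.84 g/L × 1.79 L = 5.084 g
ammonium nitrate: 1.41 g/L × 1.79 L = 2.524 g
trehalose: 38.4 g/L × 1.79 L = 68.736 g
cellobiose: 14.7 g/L × 1.79 L = 26.313 g

cyanocobalamin 3.276 mg; casamino acids 21.122 g; sodium pyruvate 5.084 g; ammonium nitrate 2.524 g; trehalose 68.736 g; cellobiose 26.313 g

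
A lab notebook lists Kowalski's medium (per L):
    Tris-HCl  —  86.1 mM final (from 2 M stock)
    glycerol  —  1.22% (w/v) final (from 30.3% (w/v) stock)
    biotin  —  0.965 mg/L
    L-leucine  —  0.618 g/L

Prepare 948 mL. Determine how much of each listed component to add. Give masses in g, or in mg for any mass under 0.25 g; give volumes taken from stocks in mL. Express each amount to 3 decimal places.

Tris-HCl 40.811 mL; glycerol 38.170 mL; biotin 0.915 mg; L-leucine 0.586 g

Target volume = 948 mL = 0.948 L.
Tris-HCl: dilute stock: 86.1 mM × 948 mL ÷ 2000 mM = 40.811 mL
glycerol: V = C2·V2/C1 = 1.22% ÷ 30.3% × 948 mL = 38.170 mL
biotin: 0.965 mg/L × 0.948 L = 0.915 mg
L-leucine: 0.618 g/L × 0.948 L = 0.586 g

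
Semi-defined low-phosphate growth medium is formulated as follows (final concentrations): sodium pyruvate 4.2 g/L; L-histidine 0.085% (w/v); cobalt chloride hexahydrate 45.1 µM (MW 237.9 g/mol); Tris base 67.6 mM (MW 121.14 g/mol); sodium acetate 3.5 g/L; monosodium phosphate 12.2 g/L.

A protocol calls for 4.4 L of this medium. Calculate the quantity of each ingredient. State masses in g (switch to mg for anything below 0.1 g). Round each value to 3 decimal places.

Working volume: 4.4 L.
sodium pyruvate: 4.2 g/L × 4.4 L = 18.480 g
L-histidine: 0.085 g per 100 mL × 4400 mL ÷ 100 = 3.740 g
cobalt chloride hexahydrate: 45.1 µmol/L × 237.9 g/mol × 4.4 L ÷ 1000 = 47.209 mg
Tris base: 67.6 mmol/L × 121.14 g/mol × 4.4 L ÷ 1000 = 36.032 g
sodium acetate: 3.5 g/L × 4.4 L = 15.400 g
monosodium phosphate: 12.2 g/L × 4.4 L = 53.680 g

sodium pyruvate 18.480 g; L-histidine 3.740 g; cobalt chloride hexahydrate 47.209 mg; Tris base 36.032 g; sodium acetate 15.400 g; monosodium phosphate 53.680 g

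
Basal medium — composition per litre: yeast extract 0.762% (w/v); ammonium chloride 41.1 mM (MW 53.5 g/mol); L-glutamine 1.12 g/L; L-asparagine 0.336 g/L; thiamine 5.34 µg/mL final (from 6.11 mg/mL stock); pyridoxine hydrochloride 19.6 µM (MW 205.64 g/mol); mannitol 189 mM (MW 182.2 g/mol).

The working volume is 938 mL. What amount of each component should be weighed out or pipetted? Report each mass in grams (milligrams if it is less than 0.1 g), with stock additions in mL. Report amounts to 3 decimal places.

Scale factor relative to 1 L: 0.938.
yeast extract: 0.762 g per 100 mL × 938 mL ÷ 100 = 7.148 g
ammonium chloride: 41.1 mmol/L × 53.5 g/mol × 0.938 L ÷ 1000 = 2.063 g
L-glutamine: 1.12 g/L × 0.938 L = 1.051 g
L-asparagine: 0.336 g/L × 0.938 L = 0.315 g
thiamine: C1V1 = C2V2 → 5.34 µg/mL × 938 mL ÷ 6110 µg/mL = 0.820 mL
pyridoxine hydrochloride: 19.6 µmol/L × 205.64 g/mol × 0.938 L ÷ 1000 = 3.781 mg
mannitol: 189 mmol/L × 182.2 g/mol × 0.938 L ÷ 1000 = 32.301 g

yeast extract 7.148 g; ammonium chloride 2.063 g; L-glutamine 1.051 g; L-asparagine 0.315 g; thiamine 0.820 mL; pyridoxine hydrochloride 3.781 mg; mannitol 32.301 g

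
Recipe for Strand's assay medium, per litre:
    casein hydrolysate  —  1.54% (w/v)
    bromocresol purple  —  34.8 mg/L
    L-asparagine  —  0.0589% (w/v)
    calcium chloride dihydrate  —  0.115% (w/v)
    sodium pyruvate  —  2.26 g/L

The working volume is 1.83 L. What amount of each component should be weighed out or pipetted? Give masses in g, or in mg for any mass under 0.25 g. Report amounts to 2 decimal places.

casein hydrolysate 28.18 g; bromocresol purple 63.68 mg; L-asparagine 1.08 g; calcium chloride dihydrate 2.10 g; sodium pyruvate 4.14 g

Scale factor relative to 1 L: 1.83.
casein hydrolysate: 1.54% w/v = 15.4 g/L → 15.4 × 1.83 L = 28.18 g
bromocresol purple: 34.8 mg/L × 1.83 L = 63.68 mg
L-asparagine: 0.0589% w/v = 0.589 g/L → 0.589 × 1.83 L = 1.08 g
calcium chloride dihydrate: 0.115 g per 100 mL × 1830 mL ÷ 100 = 2.10 g
sodium pyruvate: 2.26 g/L × 1.83 L = 4.14 g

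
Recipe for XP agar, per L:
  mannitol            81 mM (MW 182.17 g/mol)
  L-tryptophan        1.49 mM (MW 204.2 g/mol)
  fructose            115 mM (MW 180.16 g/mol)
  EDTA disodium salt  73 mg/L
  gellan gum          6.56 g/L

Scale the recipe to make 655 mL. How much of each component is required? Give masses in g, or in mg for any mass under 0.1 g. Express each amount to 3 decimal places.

Scale factor relative to 1 L: 0.655.
mannitol: 81 mmol/L × 182.17 g/mol × 0.655 L ÷ 1000 = 9.665 g
L-tryptophan: 1.49 mmol/L × 204.2 g/mol × 0.655 L ÷ 1000 = 0.199 g
fructose: 115 mmol/L × 180.16 g/mol × 0.655 L ÷ 1000 = 13.571 g
EDTA disodium salt: 73 mg/L × 0.655 L = 47.815 mg
gellan gum: 6.56 g/L × 0.655 L = 4.297 g

mannitol 9.665 g; L-tryptophan 0.199 g; fructose 13.571 g; EDTA disodium salt 47.815 mg; gellan gum 4.297 g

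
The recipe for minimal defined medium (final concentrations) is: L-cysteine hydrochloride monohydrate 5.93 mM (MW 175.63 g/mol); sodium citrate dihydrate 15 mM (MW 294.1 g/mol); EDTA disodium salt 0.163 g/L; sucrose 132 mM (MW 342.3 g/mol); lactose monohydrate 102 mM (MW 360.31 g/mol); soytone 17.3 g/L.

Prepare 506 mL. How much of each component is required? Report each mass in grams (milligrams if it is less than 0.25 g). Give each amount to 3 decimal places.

L-cysteine hydrochloride monohydrate 0.527 g; sodium citrate dihydrate 2.232 g; EDTA disodium salt 82.478 mg; sucrose 22.863 g; lactose monohydrate 18.596 g; soytone 8.754 g

Working volume: 506 mL = 0.506 L.
L-cysteine hydrochloride monohydrate: 5.93 mmol/L × 175.63 g/mol × 0.506 L ÷ 1000 = 0.527 g
sodium citrate dihydrate: 15 mmol/L × 294.1 g/mol × 0.506 L ÷ 1000 = 2.232 g
EDTA disodium salt: 0.163 g/L × 0.506 L = 0.082478 g = 82.478 mg
sucrose: 132 mmol/L × 342.3 g/mol × 0.506 L ÷ 1000 = 22.863 g
lactose monohydrate: 102 mmol/L × 360.31 g/mol × 0.506 L ÷ 1000 = 18.596 g
soytone: 17.3 g/L × 0.506 L = 8.754 g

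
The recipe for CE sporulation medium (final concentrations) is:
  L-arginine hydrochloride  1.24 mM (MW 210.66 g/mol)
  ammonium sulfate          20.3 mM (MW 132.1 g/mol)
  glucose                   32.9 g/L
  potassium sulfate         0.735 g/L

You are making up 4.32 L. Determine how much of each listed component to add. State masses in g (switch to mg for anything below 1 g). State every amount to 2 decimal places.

L-arginine hydrochloride 1.13 g; ammonium sulfate 11.58 g; glucose 142.13 g; potassium sulfate 3.18 g

Working volume: 4.32 L.
L-arginine hydrochloride: 1.24 mmol/L × 210.66 g/mol × 4.32 L ÷ 1000 = 1.13 g
ammonium sulfate: 20.3 mmol/L × 132.1 g/mol × 4.32 L ÷ 1000 = 11.58 g
glucose: 32.9 g/L × 4.32 L = 142.13 g
potassium sulfate: 0.735 g/L × 4.32 L = 3.18 g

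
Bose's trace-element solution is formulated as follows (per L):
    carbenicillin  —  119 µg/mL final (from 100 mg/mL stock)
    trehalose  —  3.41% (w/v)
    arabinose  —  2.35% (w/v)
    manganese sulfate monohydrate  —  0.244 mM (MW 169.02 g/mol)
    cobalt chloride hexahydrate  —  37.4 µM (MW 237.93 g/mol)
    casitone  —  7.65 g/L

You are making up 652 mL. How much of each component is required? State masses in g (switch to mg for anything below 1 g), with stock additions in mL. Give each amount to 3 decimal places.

carbenicillin 0.776 mL; trehalose 22.233 g; arabinose 15.322 g; manganese sulfate monohydrate 26.889 mg; cobalt chloride hexahydrate 5.802 mg; casitone 4.988 g

Working volume: 652 mL = 0.652 L.
carbenicillin: dilute stock: 119 µg/mL × 652 mL ÷ 100000 µg/mL = 0.776 mL
trehalose: 3.41% w/v = 34.1 g/L → 34.1 × 0.652 L = 22.233 g
arabinose: 2.35 g per 100 mL × 652 mL ÷ 100 = 15.322 g
manganese sulfate monohydrate: 0.244 mmol/L × 169.02 mg/mmol × 0.652 L = 26.889 mg
cobalt chloride hexahydrate: 37.4 µmol/L × 237.93 g/mol × 0.652 L ÷ 1000 = 5.802 mg
casitone: 7.65 g/L × 0.652 L = 4.988 g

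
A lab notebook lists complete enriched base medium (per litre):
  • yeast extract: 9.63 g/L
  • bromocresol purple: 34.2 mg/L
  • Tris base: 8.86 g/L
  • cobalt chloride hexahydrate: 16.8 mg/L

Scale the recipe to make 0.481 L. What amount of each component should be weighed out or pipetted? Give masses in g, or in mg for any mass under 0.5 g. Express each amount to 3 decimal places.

Scale factor relative to 1 L: 0.481.
yeast extract: 9.63 g/L × 0.481 L = 4.632 g
bromocresol purple: 34.2 mg/L × 0.481 L = 16.450 mg
Tris base: 8.86 g/L × 0.481 L = 4.262 g
cobalt chloride hexahydrate: 16.8 mg/L × 0.481 L = 8.081 mg

yeast extract 4.632 g; bromocresol purple 16.450 mg; Tris base 4.262 g; cobalt chloride hexahydrate 8.081 mg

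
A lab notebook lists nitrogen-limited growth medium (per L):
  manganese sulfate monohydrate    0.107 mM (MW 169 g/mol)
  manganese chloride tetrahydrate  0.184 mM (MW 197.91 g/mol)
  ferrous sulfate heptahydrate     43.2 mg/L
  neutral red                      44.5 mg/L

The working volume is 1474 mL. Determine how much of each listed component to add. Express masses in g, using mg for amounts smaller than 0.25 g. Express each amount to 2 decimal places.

manganese sulfate monohydrate 26.65 mg; manganese chloride tetrahydrate 53.68 mg; ferrous sulfate heptahydrate 63.68 mg; neutral red 65.59 mg

Scale factor relative to 1 L: 1.474.
manganese sulfate monohydrate: 0.107 mmol/L × 169 mg/mmol × 1.474 L = 26.65 mg
manganese chloride tetrahydrate: 0.184 mmol/L × 197.91 mg/mmol × 1.474 L = 53.68 mg
ferrous sulfate heptahydrate: 43.2 mg/L × 1.474 L = 63.68 mg
neutral red: 44.5 mg/L × 1.474 L = 65.59 mg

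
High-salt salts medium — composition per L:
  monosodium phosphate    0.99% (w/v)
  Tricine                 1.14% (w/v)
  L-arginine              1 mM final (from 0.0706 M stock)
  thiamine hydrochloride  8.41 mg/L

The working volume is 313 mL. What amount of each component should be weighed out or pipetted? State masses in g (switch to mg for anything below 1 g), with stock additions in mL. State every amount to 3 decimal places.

monosodium phosphate 3.099 g; Tricine 3.568 g; L-arginine 4.433 mL; thiamine hydrochloride 2.632 mg

Target volume = 313 mL = 0.313 L.
monosodium phosphate: 0.99% w/v = 9.9 g/L → 9.9 × 0.313 L = 3.099 g
Tricine: 1.14% w/v = 11.4 g/L → 11.4 × 0.313 L = 3.568 g
L-arginine: V = C2·V2/C1 = 1 mM × 313 mL ÷ 70.6 mM = 4.433 mL
thiamine hydrochloride: 8.41 mg/L × 0.313 L = 2.632 mg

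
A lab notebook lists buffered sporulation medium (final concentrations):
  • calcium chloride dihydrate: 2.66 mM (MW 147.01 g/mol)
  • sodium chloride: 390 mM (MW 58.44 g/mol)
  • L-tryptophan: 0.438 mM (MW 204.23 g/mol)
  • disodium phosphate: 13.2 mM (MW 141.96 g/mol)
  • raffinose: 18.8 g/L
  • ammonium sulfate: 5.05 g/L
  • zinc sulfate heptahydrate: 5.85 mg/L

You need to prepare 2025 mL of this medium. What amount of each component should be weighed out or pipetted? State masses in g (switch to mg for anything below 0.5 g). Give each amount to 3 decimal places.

Target volume = 2025 mL = 2.025 L.
calcium chloride dihydrate: 2.66 mmol/L × 147.01 g/mol × 2.025 L ÷ 1000 = 0.792 g
sodium chloride: 390 mmol/L × 58.44 g/mol × 2.025 L ÷ 1000 = 46.153 g
L-tryptophan: 0.438 mmol/L × 204.23 mg/mmol × 2.025 L = 181.142 mg
disodium phosphate: 13.2 mmol/L × 141.96 g/mol × 2.025 L ÷ 1000 = 3.795 g
raffinose: 18.8 g/L × 2.025 L = 38.070 g
ammonium sulfate: 5.05 g/L × 2.025 L = 10.226 g
zinc sulfate heptahydrate: 5.85 mg/L × 2.025 L = 11.846 mg

calcium chloride dihydrate 0.792 g; sodium chloride 46.153 g; L-tryptophan 181.142 mg; disodium phosphate 3.795 g; raffinose 38.070 g; ammonium sulfate 10.226 g; zinc sulfate heptahydrate 11.846 mg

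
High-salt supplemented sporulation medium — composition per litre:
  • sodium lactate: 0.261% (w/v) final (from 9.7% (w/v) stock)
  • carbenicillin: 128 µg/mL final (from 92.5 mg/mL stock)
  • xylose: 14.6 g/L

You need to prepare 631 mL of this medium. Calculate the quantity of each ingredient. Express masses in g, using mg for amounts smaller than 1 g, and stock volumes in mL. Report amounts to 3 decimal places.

Working volume: 631 mL = 0.631 L.
sodium lactate: dilute stock: 0.261% ÷ 9.7% × 631 mL = 16.978 mL
carbenicillin: V = C2·V2/C1 = 128 µg/mL × 631 mL ÷ 92500 µg/mL = 0.873 mL
xylose: 14.6 g/L × 0.631 L = 9.213 g

sodium lactate 16.978 mL; carbenicillin 0.873 mL; xylose 9.213 g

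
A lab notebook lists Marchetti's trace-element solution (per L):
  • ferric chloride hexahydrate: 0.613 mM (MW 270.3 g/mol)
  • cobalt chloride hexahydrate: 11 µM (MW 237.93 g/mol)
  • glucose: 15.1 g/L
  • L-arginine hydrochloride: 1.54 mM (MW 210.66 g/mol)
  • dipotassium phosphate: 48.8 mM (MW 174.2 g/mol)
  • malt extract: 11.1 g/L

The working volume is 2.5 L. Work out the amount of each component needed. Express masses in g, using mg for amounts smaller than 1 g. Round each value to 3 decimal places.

Working volume: 2.5 L.
ferric chloride hexahydrate: 0.613 mmol/L × 270.3 mg/mmol × 2.5 L = 414.235 mg
cobalt chloride hexahydrate: 11 µmol/L × 237.93 g/mol × 2.5 L ÷ 1000 = 6.543 mg
glucose: 15.1 g/L × 2.5 L = 37.750 g
L-arginine hydrochloride: 1.54 mmol/L × 210.66 mg/mmol × 2.5 L = 811.041 mg
dipotassium phosphate: 48.8 mmol/L × 174.2 g/mol × 2.5 L ÷ 1000 = 21.252 g
malt extract: 11.1 g/L × 2.5 L = 27.750 g

ferric chloride hexahydrate 414.235 mg; cobalt chloride hexahydrate 6.543 mg; glucose 37.750 g; L-arginine hydrochloride 811.041 mg; dipotassium phosphate 21.252 g; malt extract 27.750 g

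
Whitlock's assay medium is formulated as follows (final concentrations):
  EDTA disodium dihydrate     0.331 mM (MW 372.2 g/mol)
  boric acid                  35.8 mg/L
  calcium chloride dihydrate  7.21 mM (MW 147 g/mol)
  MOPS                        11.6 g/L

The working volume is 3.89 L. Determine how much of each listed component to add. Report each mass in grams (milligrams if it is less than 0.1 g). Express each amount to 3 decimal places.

Scale factor relative to 1 L: 3.89.
EDTA disodium dihydrate: 0.331 mmol/L × 372.2 g/mol × 3.89 L ÷ 1000 = 0.479 g
boric acid: 35.8 mg/L × 3.89 L = 139.262 mg = 0.139 g
calcium chloride dihydrate: 7.21 mmol/L × 147 g/mol × 3.89 L ÷ 1000 = 4.123 g
MOPS: 11.6 g/L × 3.89 L = 45.124 g

EDTA disodium dihydrate 0.479 g; boric acid 0.139 g; calcium chloride dihydrate 4.123 g; MOPS 45.124 g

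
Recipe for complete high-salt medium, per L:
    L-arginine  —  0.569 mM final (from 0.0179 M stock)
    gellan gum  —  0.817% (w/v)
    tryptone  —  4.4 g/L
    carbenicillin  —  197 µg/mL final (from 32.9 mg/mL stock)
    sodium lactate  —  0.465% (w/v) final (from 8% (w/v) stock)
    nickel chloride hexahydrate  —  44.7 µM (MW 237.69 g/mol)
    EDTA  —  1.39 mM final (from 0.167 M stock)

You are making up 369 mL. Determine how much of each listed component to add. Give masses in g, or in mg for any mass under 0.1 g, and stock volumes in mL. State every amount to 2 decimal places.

Working volume: 369 mL = 0.369 L.
L-arginine: C1V1 = C2V2 → 0.569 mM × 369 mL ÷ 17.9 mM = 11.73 mL
gellan gum: 0.817% w/v = 8.17 g/L → 8.17 × 0.369 L = 3.01 g
tryptone: 4.4 g/L × 0.369 L = 1.62 g
carbenicillin: C1V1 = C2V2 → 197 µg/mL × 369 mL ÷ 32900 µg/mL = 2.21 mL
sodium lactate: dilute stock: 0.465% ÷ 8% × 369 mL = 21.45 mL
nickel chloride hexahydrate: 44.7 µmol/L × 237.69 g/mol × 0.369 L ÷ 1000 = 3.92 mg
EDTA: C1V1 = C2V2 → 1.39 mM × 369 mL ÷ 167 mM = 3.07 mL

L-arginine 11.73 mL; gellan gum 3.01 g; tryptone 1.62 g; carbenicillin 2.21 mL; sodium lactate 21.45 mL; nickel chloride hexahydrate 3.92 mg; EDTA 3.07 mL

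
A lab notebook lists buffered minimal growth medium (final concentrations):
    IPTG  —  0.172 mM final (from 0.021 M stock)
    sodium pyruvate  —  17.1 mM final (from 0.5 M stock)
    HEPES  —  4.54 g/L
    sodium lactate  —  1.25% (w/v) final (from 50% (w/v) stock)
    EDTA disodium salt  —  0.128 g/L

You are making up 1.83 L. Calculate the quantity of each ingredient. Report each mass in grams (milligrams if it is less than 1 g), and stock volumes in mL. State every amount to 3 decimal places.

Working volume: 1.83 L.
IPTG: C1V1 = C2V2 → 0.172 mM × 1830 mL ÷ 21 mM = 14.989 mL
sodium pyruvate: dilute stock: 17.1 mM × 1830 mL ÷ 500 mM = 62.586 mL
HEPES: 4.54 g/L × 1.83 L = 8.308 g
sodium lactate: dilute stock: 1.25% ÷ 50% × 1830 mL = 45.750 mL
EDTA disodium salt: 0.128 g/L × 1.83 L = 0.23424 g = 234.240 mg

IPTG 14.989 mL; sodium pyruvate 62.586 mL; HEPES 8.308 g; sodium lactate 45.750 mL; EDTA disodium salt 234.240 mg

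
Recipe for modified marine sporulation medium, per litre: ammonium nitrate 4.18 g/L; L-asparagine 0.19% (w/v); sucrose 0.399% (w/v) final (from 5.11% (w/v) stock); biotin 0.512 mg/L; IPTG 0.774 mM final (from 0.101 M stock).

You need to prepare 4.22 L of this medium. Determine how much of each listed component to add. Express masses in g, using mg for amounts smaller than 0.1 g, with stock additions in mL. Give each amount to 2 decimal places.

ammonium nitrate 17.64 g; L-asparagine 8.02 g; sucrose 329.51 mL; biotin 2.16 mg; IPTG 32.34 mL

Scale factor relative to 1 L: 4.22.
ammonium nitrate: 4.18 g/L × 4.22 L = 17.64 g
L-asparagine: 0.19% w/v = 1.9 g/L → 1.9 × 4.22 L = 8.02 g
sucrose: V = C2·V2/C1 = 0.399% ÷ 5.11% × 4220 mL = 329.51 mL
biotin: 0.512 mg/L × 4.22 L = 2.16 mg
IPTG: C1V1 = C2V2 → 0.774 mM × 4220 mL ÷ 101 mM = 32.34 mL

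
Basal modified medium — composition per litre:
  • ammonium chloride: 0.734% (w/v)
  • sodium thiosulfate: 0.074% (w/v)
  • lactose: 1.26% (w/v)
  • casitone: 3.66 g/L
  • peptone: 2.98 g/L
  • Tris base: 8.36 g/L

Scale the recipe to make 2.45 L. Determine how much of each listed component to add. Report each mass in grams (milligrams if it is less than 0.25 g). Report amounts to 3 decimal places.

Working volume: 2.45 L.
ammonium chloride: 0.734% w/v = 7.34 g/L → 7.34 × 2.45 L = 17.983 g
sodium thiosulfate: 0.074 g per 100 mL × 2450 mL ÷ 100 = 1.813 g
lactose: 1.26% w/v = 12.6 g/L → 12.6 × 2.45 L = 30.870 g
casitone: 3.66 g/L × 2.45 L = 8.967 g
peptone: 2.98 g/L × 2.45 L = 7.301 g
Tris base: 8.36 g/L × 2.45 L = 20.482 g

ammonium chloride 17.983 g; sodium thiosulfate 1.813 g; lactose 30.870 g; casitone 8.967 g; peptone 7.301 g; Tris base 20.482 g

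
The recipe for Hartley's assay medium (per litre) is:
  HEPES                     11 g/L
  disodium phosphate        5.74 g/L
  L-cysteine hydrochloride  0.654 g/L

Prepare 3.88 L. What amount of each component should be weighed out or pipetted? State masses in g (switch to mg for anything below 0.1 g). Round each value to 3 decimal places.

Working volume: 3.88 L.
HEPES: 11 g/L × 3.88 L = 42.680 g
disodium phosphate: 5.74 g/L × 3.88 L = 22.271 g
L-cysteine hydrochloride: 0.654 g/L × 3.88 L = 2.538 g

HEPES 42.680 g; disodium phosphate 22.271 g; L-cysteine hydrochloride 2.538 g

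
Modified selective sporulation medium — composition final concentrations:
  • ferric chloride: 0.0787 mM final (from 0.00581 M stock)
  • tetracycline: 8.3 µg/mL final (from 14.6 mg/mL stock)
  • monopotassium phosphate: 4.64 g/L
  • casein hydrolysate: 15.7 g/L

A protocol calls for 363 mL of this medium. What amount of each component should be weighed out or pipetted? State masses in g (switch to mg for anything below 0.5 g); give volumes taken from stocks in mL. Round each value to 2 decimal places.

Scale factor relative to 1 L: 0.363.
ferric chloride: C1V1 = C2V2 → 0.0787 mM × 363 mL ÷ 5.81 mM = 4.92 mL
tetracycline: V = C2·V2/C1 = 8.3 µg/mL × 363 mL ÷ 14600 µg/mL = 0.21 mL
monopotassium phosphate: 4.64 g/L × 0.363 L = 1.68 g
casein hydrolysate: 15.7 g/L × 0.363 L = 5.70 g

ferric chloride 4.92 mL; tetracycline 0.21 mL; monopotassium phosphate 1.68 g; casein hydrolysate 5.70 g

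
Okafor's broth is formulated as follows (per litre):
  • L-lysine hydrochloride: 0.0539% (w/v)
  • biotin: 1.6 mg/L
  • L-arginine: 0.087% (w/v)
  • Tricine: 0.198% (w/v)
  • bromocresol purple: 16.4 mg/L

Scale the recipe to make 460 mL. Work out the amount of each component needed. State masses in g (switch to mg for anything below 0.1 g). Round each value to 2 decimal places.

L-lysine hydrochloride 0.25 g; biotin 0.74 mg; L-arginine 0.40 g; Tricine 0.91 g; bromocresol purple 7.54 mg

Target volume = 460 mL = 0.46 L.
L-lysine hydrochloride: 0.0539 g per 100 mL × 460 mL ÷ 100 = 0.25 g
biotin: 1.6 mg/L × 0.46 L = 0.74 mg
L-arginine: 0.087 g per 100 mL × 460 mL ÷ 100 = 0.40 g
Tricine: 0.198% w/v = 1.98 g/L → 1.98 × 0.46 L = 0.91 g
bromocresol purple: 16.4 mg/L × 0.46 L = 7.54 mg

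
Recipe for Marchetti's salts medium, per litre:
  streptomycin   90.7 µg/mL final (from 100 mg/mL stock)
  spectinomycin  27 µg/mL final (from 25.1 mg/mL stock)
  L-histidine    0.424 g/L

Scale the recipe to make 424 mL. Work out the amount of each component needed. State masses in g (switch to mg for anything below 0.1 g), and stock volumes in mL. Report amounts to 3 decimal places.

Scale factor relative to 1 L: 0.424.
streptomycin: V = C2·V2/C1 = 90.7 µg/mL × 424 mL ÷ 100000 µg/mL = 0.385 mL
spectinomycin: C1V1 = C2V2 → 27 µg/mL × 424 mL ÷ 25100 µg/mL = 0.456 mL
L-histidine: 0.424 g/L × 0.424 L = 0.180 g

streptomycin 0.385 mL; spectinomycin 0.456 mL; L-histidine 0.180 g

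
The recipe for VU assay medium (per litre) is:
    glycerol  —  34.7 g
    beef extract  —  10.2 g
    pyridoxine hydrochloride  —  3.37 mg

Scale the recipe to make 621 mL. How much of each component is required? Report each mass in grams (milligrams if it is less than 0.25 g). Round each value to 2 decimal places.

glycerol 21.55 g; beef extract 6.33 g; pyridoxine hydrochloride 2.09 mg

Ratio of target to recipe volume: 621 / 1000 = 0.621.
glycerol: 34.7 g × (621 mL / 1000 mL) = 21.55 g
beef extract: 10.2 g × (621 mL / 1000 mL) = 6.33 g
pyridoxine hydrochloride: 3.37 mg × (621 mL / 1000 mL) = 2.09 mg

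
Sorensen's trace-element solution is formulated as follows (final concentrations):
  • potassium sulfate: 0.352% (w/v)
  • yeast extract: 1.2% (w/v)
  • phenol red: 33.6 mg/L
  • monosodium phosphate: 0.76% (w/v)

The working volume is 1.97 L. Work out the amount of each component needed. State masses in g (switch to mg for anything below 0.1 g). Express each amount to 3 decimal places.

Scale factor relative to 1 L: 1.97.
potassium sulfate: 0.352% w/v = 3.52 g/L → 3.52 × 1.97 L = 6.934 g
yeast extract: 1.2 g per 100 mL × 1970 mL ÷ 100 = 23.640 g
phenol red: 33.6 mg/L × 1.97 L = 66.192 mg
monosodium phosphate: 0.76% w/v = 7.6 g/L → 7.6 × 1.97 L = 14.972 g

potassium sulfate 6.934 g; yeast extract 23.640 g; phenol red 66.192 mg; monosodium phosphate 14.972 g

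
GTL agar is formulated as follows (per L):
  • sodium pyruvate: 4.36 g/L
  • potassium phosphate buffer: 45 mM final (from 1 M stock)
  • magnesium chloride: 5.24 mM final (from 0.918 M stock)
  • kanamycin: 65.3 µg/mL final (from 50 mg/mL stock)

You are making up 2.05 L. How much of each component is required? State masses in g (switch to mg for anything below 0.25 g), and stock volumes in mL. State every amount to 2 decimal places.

Working volume: 2.05 L.
sodium pyruvate: 4.36 g/L × 2.05 L = 8.94 g
potassium phosphate buffer: C1V1 = C2V2 → 45 mM × 2050 mL ÷ 1000 mM = 92.25 mL
magnesium chloride: V = C2·V2/C1 = 5.24 mM × 2050 mL ÷ 918 mM = 11.70 mL
kanamycin: V = C2·V2/C1 = 65.3 µg/mL × 2050 mL ÷ 50000 µg/mL = 2.68 mL

sodium pyruvate 8.94 g; potassium phosphate buffer 92.25 mL; magnesium chloride 11.70 mL; kanamycin 2.68 mL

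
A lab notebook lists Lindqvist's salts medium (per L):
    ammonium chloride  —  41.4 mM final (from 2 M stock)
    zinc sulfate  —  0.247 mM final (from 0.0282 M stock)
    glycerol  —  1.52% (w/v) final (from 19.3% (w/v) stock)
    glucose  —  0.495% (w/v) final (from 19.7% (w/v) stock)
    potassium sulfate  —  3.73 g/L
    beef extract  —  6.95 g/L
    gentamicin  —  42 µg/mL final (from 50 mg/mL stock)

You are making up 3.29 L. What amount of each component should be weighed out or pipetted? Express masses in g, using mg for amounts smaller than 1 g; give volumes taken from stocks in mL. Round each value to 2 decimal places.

Working volume: 3.29 L.
ammonium chloride: V = C2·V2/C1 = 41.4 mM × 3290 mL ÷ 2000 mM = 68.10 mL
zinc sulfate: C1V1 = C2V2 → 0.247 mM × 3290 mL ÷ 28.2 mM = 28.82 mL
glycerol: C1V1 = C2V2 → 1.52% ÷ 19.3% × 3290 mL = 259.11 mL
glucose: V = C2·V2/C1 = 0.495% ÷ 19.7% × 3290 mL = 82.67 mL
potassium sulfate: 3.73 g/L × 3.29 L = 12.27 g
beef extract: 6.95 g/L × 3.29 L = 22.87 g
gentamicin: V = C2·V2/C1 = 42 µg/mL × 3290 mL ÷ 50000 µg/mL = 2.76 mL

ammonium chloride 68.10 mL; zinc sulfate 28.82 mL; glycerol 259.11 mL; glucose 82.67 mL; potassium sulfate 12.27 g; beef extract 22.87 g; gentamicin 2.76 mL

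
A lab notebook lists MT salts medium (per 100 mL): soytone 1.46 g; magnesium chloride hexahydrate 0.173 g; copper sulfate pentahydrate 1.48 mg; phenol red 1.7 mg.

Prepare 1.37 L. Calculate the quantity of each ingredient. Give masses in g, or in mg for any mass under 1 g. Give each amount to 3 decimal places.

soytone 20.002 g; magnesium chloride hexahydrate 2.370 g; copper sulfate pentahydrate 20.276 mg; phenol red 23.290 mg

Scale factor = 1370 mL / 100 mL = 13.7.
soytone: 1.46 g × (1370 mL / 100 mL) = 20.002 g
magnesium chloride hexahydrate: 0.173 g × (1370 mL / 100 mL) = 2.370 g
copper sulfate pentahydrate: 1.48 mg × (1370 mL / 100 mL) = 20.276 mg
phenol red: 1.7 mg × (1370 mL / 100 mL) = 23.290 mg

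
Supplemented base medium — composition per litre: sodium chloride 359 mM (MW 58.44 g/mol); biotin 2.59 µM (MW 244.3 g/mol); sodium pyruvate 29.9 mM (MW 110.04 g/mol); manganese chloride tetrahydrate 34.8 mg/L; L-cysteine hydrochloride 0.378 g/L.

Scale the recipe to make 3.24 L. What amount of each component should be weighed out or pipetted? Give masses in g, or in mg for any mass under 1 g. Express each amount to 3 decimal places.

Working volume: 3.24 L.
sodium chloride: 359 mmol/L × 58.44 g/mol × 3.24 L ÷ 1000 = 67.975 g
biotin: 2.59 µmol/L × 244.3 g/mol × 3.24 L ÷ 1000 = 2.050 mg
sodium pyruvate: 29.9 mmol/L × 110.04 g/mol × 3.24 L ÷ 1000 = 10.660 g
manganese chloride tetrahydrate: 34.8 mg/L × 3.24 L = 112.752 mg
L-cysteine hydrochloride: 0.378 g/L × 3.24 L = 1.225 g

sodium chloride 67.975 g; biotin 2.050 mg; sodium pyruvate 10.660 g; manganese chloride tetrahydrate 112.752 mg; L-cysteine hydrochloride 1.225 g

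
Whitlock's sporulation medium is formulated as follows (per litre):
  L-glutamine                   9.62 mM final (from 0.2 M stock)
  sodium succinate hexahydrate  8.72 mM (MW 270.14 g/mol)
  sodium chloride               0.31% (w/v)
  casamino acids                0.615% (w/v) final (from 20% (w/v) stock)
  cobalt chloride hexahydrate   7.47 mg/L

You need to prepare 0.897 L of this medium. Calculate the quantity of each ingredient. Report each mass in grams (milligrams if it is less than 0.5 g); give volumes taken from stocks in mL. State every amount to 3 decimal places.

L-glutamine 43.146 mL; sodium succinate hexahydrate 2.113 g; sodium chloride 2.781 g; casamino acids 27.583 mL; cobalt chloride hexahydrate 6.701 mg

Working volume: 0.897 L.
L-glutamine: dilute stock: 9.62 mM × 897 mL ÷ 200 mM = 43.146 mL
sodium succinate hexahydrate: 8.72 mmol/L × 270.14 g/mol × 0.897 L ÷ 1000 = 2.113 g
sodium chloride: 0.31% w/v = 3.1 g/L → 3.1 × 0.897 L = 2.781 g
casamino acids: dilute stock: 0.615% ÷ 20% × 897 mL = 27.583 mL
cobalt chloride hexahydrate: 7.47 mg/L × 0.897 L = 6.701 mg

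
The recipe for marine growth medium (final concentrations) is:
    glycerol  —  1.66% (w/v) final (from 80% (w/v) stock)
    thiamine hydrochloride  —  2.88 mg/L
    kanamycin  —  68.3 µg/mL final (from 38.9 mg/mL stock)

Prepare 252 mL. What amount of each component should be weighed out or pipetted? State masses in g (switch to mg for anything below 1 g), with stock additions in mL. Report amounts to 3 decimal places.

Working volume: 252 mL = 0.252 L.
glycerol: dilute stock: 1.66% ÷ 80% × 252 mL = 5.229 mL
thiamine hydrochloride: 2.88 mg/L × 0.252 L = 0.726 mg
kanamycin: dilute stock: 68.3 µg/mL × 252 mL ÷ 38900 µg/mL = 0.442 mL

glycerol 5.229 mL; thiamine hydrochloride 0.726 mg; kanamycin 0.442 mL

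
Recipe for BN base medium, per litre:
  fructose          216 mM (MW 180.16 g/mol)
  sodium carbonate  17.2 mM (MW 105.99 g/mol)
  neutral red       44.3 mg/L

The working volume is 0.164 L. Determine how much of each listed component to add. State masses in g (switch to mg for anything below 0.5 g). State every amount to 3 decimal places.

Scale factor relative to 1 L: 0.164.
fructose: 216 mmol/L × 180.16 g/mol × 0.164 L ÷ 1000 = 6.382 g
sodium carbonate: 17.2 mmol/L × 105.99 mg/mmol × 0.164 L = 298.977 mg
neutral red: 44.3 mg/L × 0.164 L = 7.265 mg

fructose 6.382 g; sodium carbonate 298.977 mg; neutral red 7.265 mg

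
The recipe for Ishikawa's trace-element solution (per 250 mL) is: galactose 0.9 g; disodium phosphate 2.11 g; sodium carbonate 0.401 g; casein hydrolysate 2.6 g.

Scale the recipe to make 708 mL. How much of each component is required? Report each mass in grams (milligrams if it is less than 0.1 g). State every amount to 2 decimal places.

galactose 2.55 g; disodium phosphate 5.98 g; sodium carbonate 1.14 g; casein hydrolysate 7.36 g

Scale factor = 708 mL / 250 mL = 2.832.
galactose: 0.9 g × (708 mL / 250 mL) = 2.55 g
disodium phosphate: 2.11 g × (708 mL / 250 mL) = 5.98 g
sodium carbonate: 0.401 g × (708 mL / 250 mL) = 1.14 g
casein hydrolysate: 2.6 g × (708 mL / 250 mL) = 7.36 g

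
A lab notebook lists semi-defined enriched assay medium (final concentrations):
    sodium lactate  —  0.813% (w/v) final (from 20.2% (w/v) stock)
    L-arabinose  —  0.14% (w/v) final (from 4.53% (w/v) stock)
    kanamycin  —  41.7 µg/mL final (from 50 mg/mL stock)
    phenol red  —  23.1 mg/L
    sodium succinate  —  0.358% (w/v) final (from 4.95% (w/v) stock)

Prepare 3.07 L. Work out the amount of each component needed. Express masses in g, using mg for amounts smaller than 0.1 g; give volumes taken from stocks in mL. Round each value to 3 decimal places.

sodium lactate 123.560 mL; L-arabinose 94.879 mL; kanamycin 2.560 mL; phenol red 70.917 mg; sodium succinate 222.032 mL

Scale factor relative to 1 L: 3.07.
sodium lactate: dilute stock: 0.813% ÷ 20.2% × 3070 mL = 123.560 mL
L-arabinose: dilute stock: 0.14% ÷ 4.53% × 3070 mL = 94.879 mL
kanamycin: C1V1 = C2V2 → 41.7 µg/mL × 3070 mL ÷ 50000 µg/mL = 2.560 mL
phenol red: 23.1 mg/L × 3.07 L = 70.917 mg
sodium succinate: C1V1 = C2V2 → 0.358% ÷ 4.95% × 3070 mL = 222.032 mL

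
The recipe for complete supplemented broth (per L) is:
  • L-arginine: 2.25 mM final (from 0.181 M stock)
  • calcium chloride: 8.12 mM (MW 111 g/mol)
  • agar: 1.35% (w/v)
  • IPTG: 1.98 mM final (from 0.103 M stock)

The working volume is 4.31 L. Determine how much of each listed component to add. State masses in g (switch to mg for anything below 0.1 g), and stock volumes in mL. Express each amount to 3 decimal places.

L-arginine 53.577 mL; calcium chloride 3.885 g; agar 58.185 g; IPTG 82.852 mL

Scale factor relative to 1 L: 4.31.
L-arginine: C1V1 = C2V2 → 2.25 mM × 4310 mL ÷ 181 mM = 53.577 mL
calcium chloride: 8.12 mmol/L × 111 g/mol × 4.31 L ÷ 1000 = 3.885 g
agar: 1.35% w/v = 13.5 g/L → 13.5 × 4.31 L = 58.185 g
IPTG: V = C2·V2/C1 = 1.98 mM × 4310 mL ÷ 103 mM = 82.852 mL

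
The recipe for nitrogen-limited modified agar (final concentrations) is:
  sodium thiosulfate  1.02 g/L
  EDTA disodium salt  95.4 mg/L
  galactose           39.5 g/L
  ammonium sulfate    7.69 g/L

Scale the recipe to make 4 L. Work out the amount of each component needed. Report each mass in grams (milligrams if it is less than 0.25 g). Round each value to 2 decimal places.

Working volume: 4 L.
sodium thiosulfate: 1.02 g/L × 4 L = 4.08 g
EDTA disodium salt: 95.4 mg/L × 4 L = 381.6 mg = 0.38 g
galactose: 39.5 g/L × 4 L = 158.00 g
ammonium sulfate: 7.69 g/L × 4 L = 30.76 g

sodium thiosulfate 4.08 g; EDTA disodium salt 0.38 g; galactose 158.00 g; ammonium sulfate 30.76 g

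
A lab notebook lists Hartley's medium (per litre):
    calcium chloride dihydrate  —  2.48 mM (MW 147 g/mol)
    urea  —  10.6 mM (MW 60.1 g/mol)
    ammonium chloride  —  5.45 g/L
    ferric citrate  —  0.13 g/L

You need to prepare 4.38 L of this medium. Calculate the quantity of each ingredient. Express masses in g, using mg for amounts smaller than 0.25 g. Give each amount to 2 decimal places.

calcium chloride dihydrate 1.60 g; urea 2.79 g; ammonium chloride 23.87 g; ferric citrate 0.57 g

Working volume: 4.38 L.
calcium chloride dihydrate: 2.48 mmol/L × 147 g/mol × 4.38 L ÷ 1000 = 1.60 g
urea: 10.6 mmol/L × 60.1 g/mol × 4.38 L ÷ 1000 = 2.79 g
ammonium chloride: 5.45 g/L × 4.38 L = 23.87 g
ferric citrate: 0.13 g/L × 4.38 L = 0.57 g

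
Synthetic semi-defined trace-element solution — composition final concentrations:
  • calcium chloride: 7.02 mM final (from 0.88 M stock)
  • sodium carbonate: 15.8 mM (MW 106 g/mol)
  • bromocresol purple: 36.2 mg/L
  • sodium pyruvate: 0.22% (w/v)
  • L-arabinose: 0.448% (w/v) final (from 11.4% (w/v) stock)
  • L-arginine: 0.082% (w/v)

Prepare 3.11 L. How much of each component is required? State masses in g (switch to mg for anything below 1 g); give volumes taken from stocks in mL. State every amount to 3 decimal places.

calcium chloride 24.809 mL; sodium carbonate 5.209 g; bromocresol purple 112.582 mg; sodium pyruvate 6.842 g; L-arabinose 122.218 mL; L-arginine 2.550 g

Working volume: 3.11 L.
calcium chloride: dilute stock: 7.02 mM × 3110 mL ÷ 880 mM = 24.809 mL
sodium carbonate: 15.8 mmol/L × 106 g/mol × 3.11 L ÷ 1000 = 5.209 g
bromocresol purple: 36.2 mg/L × 3.11 L = 112.582 mg
sodium pyruvate: 0.22% w/v = 2.2 g/L → 2.2 × 3.11 L = 6.842 g
L-arabinose: C1V1 = C2V2 → 0.448% ÷ 11.4% × 3110 mL = 122.218 mL
L-arginine: 0.082% w/v = 0.82 g/L → 0.82 × 3.11 L = 2.550 g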